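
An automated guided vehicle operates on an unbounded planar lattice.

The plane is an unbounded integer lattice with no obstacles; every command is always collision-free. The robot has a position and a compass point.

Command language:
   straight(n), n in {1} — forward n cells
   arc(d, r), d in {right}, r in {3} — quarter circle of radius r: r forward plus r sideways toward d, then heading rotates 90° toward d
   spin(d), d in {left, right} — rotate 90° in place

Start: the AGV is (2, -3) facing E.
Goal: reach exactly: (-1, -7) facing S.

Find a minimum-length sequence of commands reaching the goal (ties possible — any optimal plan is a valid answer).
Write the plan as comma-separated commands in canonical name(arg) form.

spin(right), arc(right, 3), spin(left), straight(1)

t0: (2, -3) facing E
step 1 (spin(right)): (2, -3) facing S
step 2 (arc(right, 3)): (-1, -6) facing W
step 3 (spin(left)): (-1, -6) facing S
step 4 (straight(1)): (-1, -7) facing S
no 3-step plan works, so 4 is optimal.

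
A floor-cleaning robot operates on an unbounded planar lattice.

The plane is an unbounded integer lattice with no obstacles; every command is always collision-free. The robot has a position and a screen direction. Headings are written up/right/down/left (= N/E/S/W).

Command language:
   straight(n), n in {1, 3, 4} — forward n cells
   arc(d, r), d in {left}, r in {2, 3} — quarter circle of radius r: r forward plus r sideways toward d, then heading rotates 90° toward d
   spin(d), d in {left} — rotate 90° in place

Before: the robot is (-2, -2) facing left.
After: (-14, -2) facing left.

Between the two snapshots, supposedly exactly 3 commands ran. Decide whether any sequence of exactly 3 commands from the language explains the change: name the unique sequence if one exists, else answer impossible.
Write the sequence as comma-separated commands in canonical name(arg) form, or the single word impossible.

straight(4), straight(4), straight(4)

key: still facing W at the end — nothing in the sequence rotates
t0: (-2, -2) facing left
t=1 straight(4) ⇒ (-6, -2) facing left
t=2 straight(4) ⇒ (-10, -2) facing left
t=3 straight(4) ⇒ (-14, -2) facing left
no rival 3-sequence matches.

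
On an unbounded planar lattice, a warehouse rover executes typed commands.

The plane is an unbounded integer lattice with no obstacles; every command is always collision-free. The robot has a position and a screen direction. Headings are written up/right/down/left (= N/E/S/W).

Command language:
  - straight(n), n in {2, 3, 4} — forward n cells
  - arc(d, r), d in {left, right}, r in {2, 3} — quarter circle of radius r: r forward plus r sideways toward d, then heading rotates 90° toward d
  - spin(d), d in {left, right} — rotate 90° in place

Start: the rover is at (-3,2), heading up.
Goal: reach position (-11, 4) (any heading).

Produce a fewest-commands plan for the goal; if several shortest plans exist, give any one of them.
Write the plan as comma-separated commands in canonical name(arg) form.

begin: at (-3,2), heading up
[1] after arc(left, 2): at (-5,4), heading left
[2] after straight(2): at (-7,4), heading left
[3] after straight(4): at (-11,4), heading left
minimal: 3 command(s), checked below 3.

arc(left, 2), straight(2), straight(4)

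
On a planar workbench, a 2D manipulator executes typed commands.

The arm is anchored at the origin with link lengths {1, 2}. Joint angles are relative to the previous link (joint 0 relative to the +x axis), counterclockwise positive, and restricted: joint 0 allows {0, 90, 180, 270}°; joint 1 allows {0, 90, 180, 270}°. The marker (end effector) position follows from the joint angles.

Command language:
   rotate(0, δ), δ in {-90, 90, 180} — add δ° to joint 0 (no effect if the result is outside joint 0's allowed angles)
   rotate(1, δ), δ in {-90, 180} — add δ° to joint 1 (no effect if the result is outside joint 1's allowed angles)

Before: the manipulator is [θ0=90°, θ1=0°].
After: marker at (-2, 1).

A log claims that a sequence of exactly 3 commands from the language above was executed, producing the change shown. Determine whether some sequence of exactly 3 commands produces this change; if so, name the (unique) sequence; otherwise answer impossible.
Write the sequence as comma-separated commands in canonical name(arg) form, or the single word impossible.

t0: [θ0=90°, θ1=0°]
t=1 rotate(1, -90) ⇒ [θ0=90°, θ1=270°]
t=2 rotate(1, -90) ⇒ [θ0=90°, θ1=180°]
t=3 rotate(1, -90) ⇒ [θ0=90°, θ1=90°]
uniquely the one of 125 3-step routes that fits.

rotate(1, -90), rotate(1, -90), rotate(1, -90)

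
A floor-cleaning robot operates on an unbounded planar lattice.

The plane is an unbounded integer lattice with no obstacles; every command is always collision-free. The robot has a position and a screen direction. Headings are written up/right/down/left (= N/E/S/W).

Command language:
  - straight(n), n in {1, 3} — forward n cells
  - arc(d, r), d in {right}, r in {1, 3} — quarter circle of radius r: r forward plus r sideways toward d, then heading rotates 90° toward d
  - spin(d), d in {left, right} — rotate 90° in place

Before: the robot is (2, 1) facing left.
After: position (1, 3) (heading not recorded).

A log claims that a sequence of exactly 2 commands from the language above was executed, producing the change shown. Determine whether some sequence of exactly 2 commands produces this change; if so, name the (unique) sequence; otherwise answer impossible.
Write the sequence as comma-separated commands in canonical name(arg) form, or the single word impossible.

arc(right, 1), straight(1)

key: running straight(1) before arc(right, 1) would end elsewhere — order is forced
begin: (2, 1) facing left
[1] after arc(right, 1): (1, 2) facing up
[2] after straight(1): (1, 3) facing up
all 36 alternatives checked — unique.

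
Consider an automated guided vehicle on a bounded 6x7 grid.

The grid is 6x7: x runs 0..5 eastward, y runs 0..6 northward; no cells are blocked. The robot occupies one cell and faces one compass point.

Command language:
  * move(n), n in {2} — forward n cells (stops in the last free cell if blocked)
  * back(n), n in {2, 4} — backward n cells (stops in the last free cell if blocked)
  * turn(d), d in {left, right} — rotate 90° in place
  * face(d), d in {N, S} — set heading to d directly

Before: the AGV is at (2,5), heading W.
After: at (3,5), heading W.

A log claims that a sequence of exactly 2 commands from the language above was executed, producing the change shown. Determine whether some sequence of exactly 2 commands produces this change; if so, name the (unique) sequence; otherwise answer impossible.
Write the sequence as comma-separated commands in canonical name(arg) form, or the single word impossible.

back(4), move(2)

key: back(4) runs into the grid edge before its full distance
t0: at (2,5), heading W
[1] after back(4): at (5,5), heading W
[2] after move(2): at (3,5), heading W
uniquely the one of 49 2-step routes that fits.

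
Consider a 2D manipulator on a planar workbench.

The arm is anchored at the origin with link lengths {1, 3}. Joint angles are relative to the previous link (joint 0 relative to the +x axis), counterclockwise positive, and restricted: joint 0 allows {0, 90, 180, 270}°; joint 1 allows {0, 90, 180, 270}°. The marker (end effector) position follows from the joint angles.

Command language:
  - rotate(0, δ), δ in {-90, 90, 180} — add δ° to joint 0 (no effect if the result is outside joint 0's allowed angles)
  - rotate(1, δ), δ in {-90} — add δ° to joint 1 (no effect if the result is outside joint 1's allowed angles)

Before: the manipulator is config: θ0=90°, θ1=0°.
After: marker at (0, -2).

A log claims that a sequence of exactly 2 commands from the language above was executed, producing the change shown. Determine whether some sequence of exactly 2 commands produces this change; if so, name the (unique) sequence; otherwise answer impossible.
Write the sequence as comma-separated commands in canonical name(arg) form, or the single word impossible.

rotate(1, -90), rotate(1, -90)

start: config: θ0=90°, θ1=0°
[1] after rotate(1, -90): config: θ0=90°, θ1=270°
[2] after rotate(1, -90): config: θ0=90°, θ1=180°
no other 2-command option fits: unique.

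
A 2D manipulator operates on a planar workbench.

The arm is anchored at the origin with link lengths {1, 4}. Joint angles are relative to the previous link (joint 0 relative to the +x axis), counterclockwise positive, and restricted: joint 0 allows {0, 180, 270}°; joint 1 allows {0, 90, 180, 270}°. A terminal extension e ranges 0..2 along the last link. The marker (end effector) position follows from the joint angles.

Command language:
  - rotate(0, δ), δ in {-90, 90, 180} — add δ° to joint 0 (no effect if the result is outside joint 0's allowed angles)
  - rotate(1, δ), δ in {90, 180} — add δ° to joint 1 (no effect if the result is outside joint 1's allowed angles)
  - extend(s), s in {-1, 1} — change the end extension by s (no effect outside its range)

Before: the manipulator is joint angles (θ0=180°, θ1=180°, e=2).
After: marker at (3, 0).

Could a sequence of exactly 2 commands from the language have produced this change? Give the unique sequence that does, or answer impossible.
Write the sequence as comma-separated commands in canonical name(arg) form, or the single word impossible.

extend(-1), extend(-1)

initial: joint angles (θ0=180°, θ1=180°, e=2)
step 1 (extend(-1)): joint angles (θ0=180°, θ1=180°, e=1)
step 2 (extend(-1)): joint angles (θ0=180°, θ1=180°, e=0)
no rival 2-sequence matches.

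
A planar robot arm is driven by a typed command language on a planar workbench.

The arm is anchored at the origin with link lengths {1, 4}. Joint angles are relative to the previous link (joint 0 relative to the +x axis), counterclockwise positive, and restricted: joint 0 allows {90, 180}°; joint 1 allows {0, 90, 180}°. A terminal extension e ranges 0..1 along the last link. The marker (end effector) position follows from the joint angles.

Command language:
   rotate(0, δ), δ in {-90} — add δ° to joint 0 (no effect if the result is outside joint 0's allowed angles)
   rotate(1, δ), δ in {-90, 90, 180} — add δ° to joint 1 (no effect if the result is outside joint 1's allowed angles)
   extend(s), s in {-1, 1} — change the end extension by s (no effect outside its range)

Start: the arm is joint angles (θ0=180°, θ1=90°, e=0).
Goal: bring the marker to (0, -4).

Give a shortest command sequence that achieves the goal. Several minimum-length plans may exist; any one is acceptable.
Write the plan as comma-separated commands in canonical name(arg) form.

extend(1), rotate(1, 90), rotate(0, -90)

from: joint angles (θ0=180°, θ1=90°, e=0)
1. extend(1) → joint angles (θ0=180°, θ1=90°, e=1)
2. rotate(1, 90) → joint angles (θ0=180°, θ1=180°, e=1)
3. rotate(0, -90) → joint angles (θ0=90°, θ1=180°, e=1)
minimal: 3 command(s), checked below 3.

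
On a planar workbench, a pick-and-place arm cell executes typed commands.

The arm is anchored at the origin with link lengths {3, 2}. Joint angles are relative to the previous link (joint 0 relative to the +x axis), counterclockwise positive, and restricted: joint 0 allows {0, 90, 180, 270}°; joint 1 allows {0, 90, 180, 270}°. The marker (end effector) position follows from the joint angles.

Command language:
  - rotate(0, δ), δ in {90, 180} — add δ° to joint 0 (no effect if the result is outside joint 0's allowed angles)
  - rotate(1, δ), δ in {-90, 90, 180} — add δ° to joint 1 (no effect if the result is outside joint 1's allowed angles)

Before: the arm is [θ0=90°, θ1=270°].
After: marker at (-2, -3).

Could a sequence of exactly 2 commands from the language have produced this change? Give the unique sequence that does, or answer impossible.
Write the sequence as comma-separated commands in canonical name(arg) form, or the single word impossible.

rotate(0, 90), rotate(0, 90)

start: [θ0=90°, θ1=270°]
[1] after rotate(0, 90): [θ0=180°, θ1=270°]
[2] after rotate(0, 90): [θ0=270°, θ1=270°]
no rival 2-sequence matches.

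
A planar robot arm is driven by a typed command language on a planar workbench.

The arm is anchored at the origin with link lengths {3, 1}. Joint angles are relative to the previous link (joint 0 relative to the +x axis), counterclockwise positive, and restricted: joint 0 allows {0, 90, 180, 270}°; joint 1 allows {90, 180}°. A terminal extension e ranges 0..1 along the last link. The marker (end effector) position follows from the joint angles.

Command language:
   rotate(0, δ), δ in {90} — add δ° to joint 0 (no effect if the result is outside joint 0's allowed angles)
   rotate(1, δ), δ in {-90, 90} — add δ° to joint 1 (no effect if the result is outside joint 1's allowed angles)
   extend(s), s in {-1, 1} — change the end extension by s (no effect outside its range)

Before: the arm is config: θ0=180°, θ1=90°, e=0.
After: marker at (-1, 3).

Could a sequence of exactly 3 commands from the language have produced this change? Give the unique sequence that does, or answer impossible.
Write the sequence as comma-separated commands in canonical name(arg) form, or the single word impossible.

begin: config: θ0=180°, θ1=90°, e=0
t=1 rotate(0, 90) ⇒ config: θ0=270°, θ1=90°, e=0
t=2 rotate(0, 90) ⇒ config: θ0=0°, θ1=90°, e=0
t=3 rotate(0, 90) ⇒ config: θ0=90°, θ1=90°, e=0
all 125 alternatives checked — unique.

rotate(0, 90), rotate(0, 90), rotate(0, 90)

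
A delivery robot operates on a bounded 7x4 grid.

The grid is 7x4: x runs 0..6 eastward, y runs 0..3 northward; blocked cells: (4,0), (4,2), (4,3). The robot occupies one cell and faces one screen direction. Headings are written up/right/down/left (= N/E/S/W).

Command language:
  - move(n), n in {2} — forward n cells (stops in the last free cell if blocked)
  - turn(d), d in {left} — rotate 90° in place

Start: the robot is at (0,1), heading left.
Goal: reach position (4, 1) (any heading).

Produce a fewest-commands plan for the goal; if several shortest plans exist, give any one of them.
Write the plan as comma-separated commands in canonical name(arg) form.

turn(left), turn(left), move(2), move(2)

initial: at (0,1), heading left
[1] after turn(left): at (0,1), heading down
[2] after turn(left): at (0,1), heading right
[3] after move(2): at (2,1), heading right
[4] after move(2): at (4,1), heading right
nothing shorter than 4 reaches the goal.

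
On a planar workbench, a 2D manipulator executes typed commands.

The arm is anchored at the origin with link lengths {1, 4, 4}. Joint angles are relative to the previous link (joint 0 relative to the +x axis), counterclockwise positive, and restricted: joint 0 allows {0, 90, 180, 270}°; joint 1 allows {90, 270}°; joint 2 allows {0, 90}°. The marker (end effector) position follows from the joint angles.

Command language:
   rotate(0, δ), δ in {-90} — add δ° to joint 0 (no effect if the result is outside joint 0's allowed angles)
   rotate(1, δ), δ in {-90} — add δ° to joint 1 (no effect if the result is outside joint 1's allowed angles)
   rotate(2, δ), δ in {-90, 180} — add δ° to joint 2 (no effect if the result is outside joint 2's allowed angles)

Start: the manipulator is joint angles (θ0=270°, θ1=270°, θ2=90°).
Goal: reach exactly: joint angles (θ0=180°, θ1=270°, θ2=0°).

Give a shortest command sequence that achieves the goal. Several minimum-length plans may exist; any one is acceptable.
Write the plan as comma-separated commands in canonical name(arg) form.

initial: joint angles (θ0=270°, θ1=270°, θ2=90°)
step 1 (rotate(2, -90)): joint angles (θ0=270°, θ1=270°, θ2=0°)
step 2 (rotate(0, -90)): joint angles (θ0=180°, θ1=270°, θ2=0°)
shorter routes all fall short; 2 is best.

rotate(2, -90), rotate(0, -90)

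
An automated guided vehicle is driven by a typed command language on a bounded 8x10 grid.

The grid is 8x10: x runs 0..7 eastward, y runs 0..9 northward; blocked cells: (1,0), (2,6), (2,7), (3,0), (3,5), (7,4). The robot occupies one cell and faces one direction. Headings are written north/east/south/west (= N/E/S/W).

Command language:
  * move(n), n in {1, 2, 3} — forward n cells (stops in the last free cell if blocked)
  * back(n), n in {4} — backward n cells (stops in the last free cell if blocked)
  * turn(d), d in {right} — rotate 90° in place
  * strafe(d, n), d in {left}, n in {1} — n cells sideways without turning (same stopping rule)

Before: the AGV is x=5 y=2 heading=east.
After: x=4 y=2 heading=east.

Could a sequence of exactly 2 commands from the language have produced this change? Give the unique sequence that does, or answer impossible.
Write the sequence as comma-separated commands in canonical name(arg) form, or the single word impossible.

back(4), move(3)

key: order matters: swapping back(4) and move(3) lands elsewhere
start: x=5 y=2 heading=east
step 1 (back(4)): x=1 y=2 heading=east
step 2 (move(3)): x=4 y=2 heading=east
no other 2-command option fits: unique.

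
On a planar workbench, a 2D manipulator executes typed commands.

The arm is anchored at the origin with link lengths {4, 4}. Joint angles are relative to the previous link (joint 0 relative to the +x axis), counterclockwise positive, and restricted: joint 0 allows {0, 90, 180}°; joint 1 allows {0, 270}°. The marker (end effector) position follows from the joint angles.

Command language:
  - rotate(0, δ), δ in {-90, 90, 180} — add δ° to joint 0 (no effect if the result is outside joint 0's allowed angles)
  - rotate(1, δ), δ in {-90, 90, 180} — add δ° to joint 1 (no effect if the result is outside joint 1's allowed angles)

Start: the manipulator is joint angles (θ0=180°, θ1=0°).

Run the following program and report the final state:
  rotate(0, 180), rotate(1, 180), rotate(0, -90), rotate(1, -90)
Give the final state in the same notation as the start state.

t0: joint angles (θ0=180°, θ1=0°)
step 1 (rotate(0, 180)): joint angles (θ0=0°, θ1=0°)
step 2 (rotate(1, 180)): joint angles (θ0=0°, θ1=0°)
step 3 (rotate(0, -90)): joint angles (θ0=0°, θ1=0°)
step 4 (rotate(1, -90)): joint angles (θ0=0°, θ1=270°)

joint angles (θ0=0°, θ1=270°)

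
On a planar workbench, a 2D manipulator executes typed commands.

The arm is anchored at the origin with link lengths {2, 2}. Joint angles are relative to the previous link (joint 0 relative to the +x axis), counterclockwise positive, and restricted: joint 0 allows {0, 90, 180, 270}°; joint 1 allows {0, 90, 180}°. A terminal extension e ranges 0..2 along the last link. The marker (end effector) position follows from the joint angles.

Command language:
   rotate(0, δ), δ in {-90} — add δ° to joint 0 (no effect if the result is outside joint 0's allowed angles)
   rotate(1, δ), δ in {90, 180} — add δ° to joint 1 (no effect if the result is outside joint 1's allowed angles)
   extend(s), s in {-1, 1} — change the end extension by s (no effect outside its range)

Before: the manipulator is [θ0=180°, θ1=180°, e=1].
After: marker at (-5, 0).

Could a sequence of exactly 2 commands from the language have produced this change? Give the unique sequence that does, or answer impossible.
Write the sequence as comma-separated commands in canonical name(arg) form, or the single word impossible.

key: order matters: swapping rotate(1, 90) and rotate(1, 180) lands elsewhere
from: [θ0=180°, θ1=180°, e=1]
t=1 rotate(1, 90) ⇒ [θ0=180°, θ1=180°, e=1]
t=2 rotate(1, 180) ⇒ [θ0=180°, θ1=0°, e=1]
no rival 2-sequence matches.

rotate(1, 90), rotate(1, 180)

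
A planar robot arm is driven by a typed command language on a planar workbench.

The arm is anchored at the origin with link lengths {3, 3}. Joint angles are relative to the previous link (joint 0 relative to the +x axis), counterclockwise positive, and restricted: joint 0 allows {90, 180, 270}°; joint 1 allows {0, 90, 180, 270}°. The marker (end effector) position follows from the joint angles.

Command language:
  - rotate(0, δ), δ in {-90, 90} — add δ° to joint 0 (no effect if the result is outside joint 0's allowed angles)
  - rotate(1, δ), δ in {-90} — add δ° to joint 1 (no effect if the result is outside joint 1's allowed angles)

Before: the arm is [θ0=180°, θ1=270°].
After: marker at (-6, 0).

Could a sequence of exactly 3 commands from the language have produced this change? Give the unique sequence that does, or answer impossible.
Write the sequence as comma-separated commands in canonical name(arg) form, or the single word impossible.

t0: [θ0=180°, θ1=270°]
t=1 rotate(1, -90) ⇒ [θ0=180°, θ1=180°]
t=2 rotate(1, -90) ⇒ [θ0=180°, θ1=90°]
t=3 rotate(1, -90) ⇒ [θ0=180°, θ1=0°]
all 27 alternatives checked — unique.

rotate(1, -90), rotate(1, -90), rotate(1, -90)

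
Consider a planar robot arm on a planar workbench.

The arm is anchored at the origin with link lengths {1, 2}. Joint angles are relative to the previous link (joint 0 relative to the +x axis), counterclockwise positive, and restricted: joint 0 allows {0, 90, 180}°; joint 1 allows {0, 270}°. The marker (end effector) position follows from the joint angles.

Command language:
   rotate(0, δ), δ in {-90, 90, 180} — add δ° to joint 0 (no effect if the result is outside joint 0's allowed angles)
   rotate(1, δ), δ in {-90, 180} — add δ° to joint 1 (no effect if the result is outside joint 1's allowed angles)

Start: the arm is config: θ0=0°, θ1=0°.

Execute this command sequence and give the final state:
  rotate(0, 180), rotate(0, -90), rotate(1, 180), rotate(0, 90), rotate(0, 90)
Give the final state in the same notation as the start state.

initial: config: θ0=0°, θ1=0°
t=1 rotate(0, 180) ⇒ config: θ0=180°, θ1=0°
t=2 rotate(0, -90) ⇒ config: θ0=90°, θ1=0°
t=3 rotate(1, 180) ⇒ config: θ0=90°, θ1=0°
t=4 rotate(0, 90) ⇒ config: θ0=180°, θ1=0°
t=5 rotate(0, 90) ⇒ config: θ0=180°, θ1=0°

config: θ0=180°, θ1=0°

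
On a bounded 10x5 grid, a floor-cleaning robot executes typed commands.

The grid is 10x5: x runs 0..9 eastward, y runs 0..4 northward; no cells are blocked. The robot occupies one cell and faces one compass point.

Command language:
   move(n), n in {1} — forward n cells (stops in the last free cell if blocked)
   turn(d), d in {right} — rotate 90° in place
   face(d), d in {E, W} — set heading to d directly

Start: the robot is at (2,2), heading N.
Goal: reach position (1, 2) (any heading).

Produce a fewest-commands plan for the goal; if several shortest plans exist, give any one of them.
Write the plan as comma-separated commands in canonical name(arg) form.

face(W), move(1)

from: at (2,2), heading N
step 1 (face(W)): at (2,2), heading W
step 2 (move(1)): at (1,2), heading W
shorter routes all fall short; 2 is best.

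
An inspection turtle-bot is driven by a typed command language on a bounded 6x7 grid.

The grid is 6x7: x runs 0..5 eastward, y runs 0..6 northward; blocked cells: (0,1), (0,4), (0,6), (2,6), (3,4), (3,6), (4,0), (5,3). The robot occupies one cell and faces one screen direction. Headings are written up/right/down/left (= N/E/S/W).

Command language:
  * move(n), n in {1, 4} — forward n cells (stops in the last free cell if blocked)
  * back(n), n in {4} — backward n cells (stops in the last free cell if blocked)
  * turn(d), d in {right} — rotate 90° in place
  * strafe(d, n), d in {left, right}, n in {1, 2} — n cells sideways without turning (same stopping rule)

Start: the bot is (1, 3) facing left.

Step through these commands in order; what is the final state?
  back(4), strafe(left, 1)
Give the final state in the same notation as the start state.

t0: (1, 3) facing left
[1] after back(4): (4, 3) facing left
[2] after strafe(left, 1): (4, 2) facing left

(4, 2) facing left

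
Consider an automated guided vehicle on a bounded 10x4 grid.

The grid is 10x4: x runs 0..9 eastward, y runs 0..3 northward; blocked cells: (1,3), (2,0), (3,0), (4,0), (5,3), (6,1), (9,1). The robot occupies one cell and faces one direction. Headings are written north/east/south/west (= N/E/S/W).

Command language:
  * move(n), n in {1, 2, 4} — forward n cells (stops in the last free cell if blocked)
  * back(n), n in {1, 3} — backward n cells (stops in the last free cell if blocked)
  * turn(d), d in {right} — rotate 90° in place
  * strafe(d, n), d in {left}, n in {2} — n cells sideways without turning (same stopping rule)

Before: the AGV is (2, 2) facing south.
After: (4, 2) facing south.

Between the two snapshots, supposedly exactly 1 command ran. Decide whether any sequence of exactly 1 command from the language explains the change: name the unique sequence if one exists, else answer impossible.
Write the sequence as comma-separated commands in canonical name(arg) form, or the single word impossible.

key: heading stays S — the single command does not turn
t0: (2, 2) facing south
[1] after strafe(left, 2): (4, 2) facing south
no rival 1-sequence matches.

strafe(left, 2)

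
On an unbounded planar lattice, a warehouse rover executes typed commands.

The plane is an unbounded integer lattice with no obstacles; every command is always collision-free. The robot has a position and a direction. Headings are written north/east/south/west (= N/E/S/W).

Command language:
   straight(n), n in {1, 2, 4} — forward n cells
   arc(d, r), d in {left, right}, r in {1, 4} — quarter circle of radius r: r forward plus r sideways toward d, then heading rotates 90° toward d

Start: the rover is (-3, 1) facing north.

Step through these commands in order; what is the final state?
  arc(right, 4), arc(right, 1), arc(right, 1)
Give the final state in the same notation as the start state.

(1, 3) facing west

initial: (-3, 1) facing north
[1] after arc(right, 4): (1, 5) facing east
[2] after arc(right, 1): (2, 4) facing south
[3] after arc(right, 1): (1, 3) facing west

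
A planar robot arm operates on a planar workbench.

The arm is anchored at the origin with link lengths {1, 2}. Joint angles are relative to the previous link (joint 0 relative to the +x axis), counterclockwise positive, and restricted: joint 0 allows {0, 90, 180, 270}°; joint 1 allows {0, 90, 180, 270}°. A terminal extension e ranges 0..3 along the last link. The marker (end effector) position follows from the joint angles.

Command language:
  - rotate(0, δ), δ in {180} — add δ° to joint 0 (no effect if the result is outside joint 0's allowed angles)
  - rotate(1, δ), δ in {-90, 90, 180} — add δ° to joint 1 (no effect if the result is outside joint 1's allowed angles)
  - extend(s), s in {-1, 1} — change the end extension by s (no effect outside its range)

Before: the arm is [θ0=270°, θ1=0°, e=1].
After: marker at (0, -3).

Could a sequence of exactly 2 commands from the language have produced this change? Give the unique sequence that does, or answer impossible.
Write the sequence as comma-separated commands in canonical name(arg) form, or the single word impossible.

start: [θ0=270°, θ1=0°, e=1]
1. extend(-1) → [θ0=270°, θ1=0°, e=0]
2. extend(-1) → [θ0=270°, θ1=0°, e=0]
all 36 alternatives checked — unique.

extend(-1), extend(-1)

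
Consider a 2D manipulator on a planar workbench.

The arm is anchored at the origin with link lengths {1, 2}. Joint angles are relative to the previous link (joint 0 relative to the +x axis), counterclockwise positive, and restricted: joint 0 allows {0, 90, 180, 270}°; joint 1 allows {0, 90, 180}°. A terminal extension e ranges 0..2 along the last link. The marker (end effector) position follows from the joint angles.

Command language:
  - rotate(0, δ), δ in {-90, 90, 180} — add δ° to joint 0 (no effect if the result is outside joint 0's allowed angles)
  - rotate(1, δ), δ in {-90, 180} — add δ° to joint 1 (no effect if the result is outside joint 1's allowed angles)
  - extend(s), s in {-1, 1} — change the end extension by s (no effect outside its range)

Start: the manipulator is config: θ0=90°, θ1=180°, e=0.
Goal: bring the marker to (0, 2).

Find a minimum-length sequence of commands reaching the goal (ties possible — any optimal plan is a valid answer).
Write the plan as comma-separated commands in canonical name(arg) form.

extend(1), rotate(0, 180)

from: config: θ0=90°, θ1=180°, e=0
[1] after extend(1): config: θ0=90°, θ1=180°, e=1
[2] after rotate(0, 180): config: θ0=270°, θ1=180°, e=1
shorter routes all fall short; 2 is best.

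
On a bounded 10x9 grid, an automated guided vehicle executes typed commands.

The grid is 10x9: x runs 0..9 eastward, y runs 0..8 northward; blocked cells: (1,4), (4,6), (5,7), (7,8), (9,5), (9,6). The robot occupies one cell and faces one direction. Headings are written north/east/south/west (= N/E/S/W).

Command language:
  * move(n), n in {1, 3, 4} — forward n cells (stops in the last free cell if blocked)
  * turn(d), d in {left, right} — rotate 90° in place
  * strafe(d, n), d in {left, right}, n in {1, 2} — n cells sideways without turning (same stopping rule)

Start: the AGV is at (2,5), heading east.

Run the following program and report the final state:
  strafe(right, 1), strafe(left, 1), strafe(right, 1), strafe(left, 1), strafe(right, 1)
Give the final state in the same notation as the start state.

begin: at (2,5), heading east
[1] after strafe(right, 1): at (2,4), heading east
[2] after strafe(left, 1): at (2,5), heading east
[3] after strafe(right, 1): at (2,4), heading east
[4] after strafe(left, 1): at (2,5), heading east
[5] after strafe(right, 1): at (2,4), heading east

at (2,4), heading east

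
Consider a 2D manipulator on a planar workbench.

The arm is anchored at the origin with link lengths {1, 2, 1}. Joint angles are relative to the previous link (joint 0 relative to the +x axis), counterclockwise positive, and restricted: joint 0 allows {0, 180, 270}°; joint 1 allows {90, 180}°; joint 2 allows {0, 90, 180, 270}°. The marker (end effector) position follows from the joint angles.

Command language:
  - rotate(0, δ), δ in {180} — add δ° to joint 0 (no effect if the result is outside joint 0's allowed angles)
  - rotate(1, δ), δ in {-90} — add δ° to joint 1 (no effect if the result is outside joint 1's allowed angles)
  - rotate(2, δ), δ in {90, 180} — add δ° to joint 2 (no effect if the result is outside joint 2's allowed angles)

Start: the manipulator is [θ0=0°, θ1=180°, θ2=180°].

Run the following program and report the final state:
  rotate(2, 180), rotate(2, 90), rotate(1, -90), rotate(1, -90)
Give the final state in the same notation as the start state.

from: [θ0=0°, θ1=180°, θ2=180°]
step 1 (rotate(2, 180)): [θ0=0°, θ1=180°, θ2=0°]
step 2 (rotate(2, 90)): [θ0=0°, θ1=180°, θ2=90°]
step 3 (rotate(1, -90)): [θ0=0°, θ1=90°, θ2=90°]
step 4 (rotate(1, -90)): [θ0=0°, θ1=90°, θ2=90°]

[θ0=0°, θ1=90°, θ2=90°]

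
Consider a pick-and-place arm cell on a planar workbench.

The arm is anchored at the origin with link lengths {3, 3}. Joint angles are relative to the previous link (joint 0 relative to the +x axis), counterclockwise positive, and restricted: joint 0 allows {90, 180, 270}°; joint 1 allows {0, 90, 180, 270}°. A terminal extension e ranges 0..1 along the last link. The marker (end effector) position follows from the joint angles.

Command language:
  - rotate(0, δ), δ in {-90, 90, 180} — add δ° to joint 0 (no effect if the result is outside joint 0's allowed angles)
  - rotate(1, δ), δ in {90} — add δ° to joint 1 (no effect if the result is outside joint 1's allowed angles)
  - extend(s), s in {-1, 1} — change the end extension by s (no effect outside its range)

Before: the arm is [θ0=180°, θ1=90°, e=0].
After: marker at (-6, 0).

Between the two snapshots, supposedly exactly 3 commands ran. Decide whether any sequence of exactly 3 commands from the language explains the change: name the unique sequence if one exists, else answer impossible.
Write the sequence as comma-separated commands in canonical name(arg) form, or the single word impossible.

t0: [θ0=180°, θ1=90°, e=0]
step 1 (rotate(1, 90)): [θ0=180°, θ1=180°, e=0]
step 2 (rotate(1, 90)): [θ0=180°, θ1=270°, e=0]
step 3 (rotate(1, 90)): [θ0=180°, θ1=0°, e=0]
uniquely the one of 216 3-step routes that fits.

rotate(1, 90), rotate(1, 90), rotate(1, 90)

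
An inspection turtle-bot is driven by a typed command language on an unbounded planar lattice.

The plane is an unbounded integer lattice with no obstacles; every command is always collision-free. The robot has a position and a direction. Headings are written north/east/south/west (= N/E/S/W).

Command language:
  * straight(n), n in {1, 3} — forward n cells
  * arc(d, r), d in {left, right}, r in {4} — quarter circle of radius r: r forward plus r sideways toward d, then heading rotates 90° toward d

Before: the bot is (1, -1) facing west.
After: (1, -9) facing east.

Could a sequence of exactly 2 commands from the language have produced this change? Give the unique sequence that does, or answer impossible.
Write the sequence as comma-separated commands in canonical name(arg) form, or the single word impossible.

arc(left, 4), arc(left, 4)

key: position moved to (1,-9) AND the heading swung to E — translation plus rotation needed
t0: (1, -1) facing west
t=1 arc(left, 4) ⇒ (-3, -5) facing south
t=2 arc(left, 4) ⇒ (1, -9) facing east
uniquely the one of 16 2-step routes that fits.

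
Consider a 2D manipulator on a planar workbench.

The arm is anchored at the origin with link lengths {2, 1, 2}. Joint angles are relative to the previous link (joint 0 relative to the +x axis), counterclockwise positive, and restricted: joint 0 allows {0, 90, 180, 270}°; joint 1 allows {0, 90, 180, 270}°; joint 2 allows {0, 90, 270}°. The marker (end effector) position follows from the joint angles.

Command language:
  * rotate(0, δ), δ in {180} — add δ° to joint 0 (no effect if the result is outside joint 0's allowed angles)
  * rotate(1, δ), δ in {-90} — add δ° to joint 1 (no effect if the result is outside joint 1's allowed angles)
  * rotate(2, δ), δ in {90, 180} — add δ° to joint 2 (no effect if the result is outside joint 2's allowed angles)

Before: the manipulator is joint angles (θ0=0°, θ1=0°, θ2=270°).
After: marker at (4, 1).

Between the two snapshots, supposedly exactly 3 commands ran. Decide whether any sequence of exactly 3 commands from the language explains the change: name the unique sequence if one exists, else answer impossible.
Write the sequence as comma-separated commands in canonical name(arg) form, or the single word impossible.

rotate(1, -90), rotate(1, -90), rotate(1, -90)

start: joint angles (θ0=0°, θ1=0°, θ2=270°)
1. rotate(1, -90) → joint angles (θ0=0°, θ1=270°, θ2=270°)
2. rotate(1, -90) → joint angles (θ0=0°, θ1=180°, θ2=270°)
3. rotate(1, -90) → joint angles (θ0=0°, θ1=90°, θ2=270°)
no other 3-command option fits: unique.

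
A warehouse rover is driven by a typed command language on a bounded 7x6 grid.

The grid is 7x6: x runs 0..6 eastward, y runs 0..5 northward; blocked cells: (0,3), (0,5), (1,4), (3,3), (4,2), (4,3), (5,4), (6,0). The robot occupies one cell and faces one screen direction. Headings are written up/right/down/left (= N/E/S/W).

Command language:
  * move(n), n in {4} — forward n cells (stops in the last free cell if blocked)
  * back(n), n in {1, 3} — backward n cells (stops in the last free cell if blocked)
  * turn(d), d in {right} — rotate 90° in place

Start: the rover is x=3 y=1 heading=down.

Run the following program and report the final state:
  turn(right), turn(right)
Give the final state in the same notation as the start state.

x=3 y=1 heading=up

initial: x=3 y=1 heading=down
[1] after turn(right): x=3 y=1 heading=left
[2] after turn(right): x=3 y=1 heading=up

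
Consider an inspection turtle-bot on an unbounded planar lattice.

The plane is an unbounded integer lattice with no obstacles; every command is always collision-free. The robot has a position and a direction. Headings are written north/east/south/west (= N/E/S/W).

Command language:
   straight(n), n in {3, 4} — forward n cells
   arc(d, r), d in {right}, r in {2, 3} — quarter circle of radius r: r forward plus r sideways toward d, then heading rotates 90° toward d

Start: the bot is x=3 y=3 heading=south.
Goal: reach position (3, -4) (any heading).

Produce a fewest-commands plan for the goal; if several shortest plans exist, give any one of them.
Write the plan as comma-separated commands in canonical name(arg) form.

straight(3), straight(4)

t0: x=3 y=3 heading=south
1. straight(3) → x=3 y=0 heading=south
2. straight(4) → x=3 y=-4 heading=south
nothing shorter than 2 reaches the goal.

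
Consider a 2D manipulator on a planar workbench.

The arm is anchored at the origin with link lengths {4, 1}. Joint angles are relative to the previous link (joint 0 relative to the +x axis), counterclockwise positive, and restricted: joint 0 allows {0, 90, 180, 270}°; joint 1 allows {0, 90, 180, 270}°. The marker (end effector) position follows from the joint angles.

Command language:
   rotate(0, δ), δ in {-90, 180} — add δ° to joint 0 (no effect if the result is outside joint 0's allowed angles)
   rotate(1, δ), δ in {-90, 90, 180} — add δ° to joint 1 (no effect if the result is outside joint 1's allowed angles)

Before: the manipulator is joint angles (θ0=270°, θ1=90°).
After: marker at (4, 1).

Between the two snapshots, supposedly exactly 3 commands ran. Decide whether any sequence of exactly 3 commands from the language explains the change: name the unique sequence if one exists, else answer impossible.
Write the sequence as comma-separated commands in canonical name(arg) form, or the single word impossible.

t0: joint angles (θ0=270°, θ1=90°)
1. rotate(0, -90) → joint angles (θ0=180°, θ1=90°)
2. rotate(0, -90) → joint angles (θ0=90°, θ1=90°)
3. rotate(0, -90) → joint angles (θ0=0°, θ1=90°)
uniquely the one of 125 3-step routes that fits.

rotate(0, -90), rotate(0, -90), rotate(0, -90)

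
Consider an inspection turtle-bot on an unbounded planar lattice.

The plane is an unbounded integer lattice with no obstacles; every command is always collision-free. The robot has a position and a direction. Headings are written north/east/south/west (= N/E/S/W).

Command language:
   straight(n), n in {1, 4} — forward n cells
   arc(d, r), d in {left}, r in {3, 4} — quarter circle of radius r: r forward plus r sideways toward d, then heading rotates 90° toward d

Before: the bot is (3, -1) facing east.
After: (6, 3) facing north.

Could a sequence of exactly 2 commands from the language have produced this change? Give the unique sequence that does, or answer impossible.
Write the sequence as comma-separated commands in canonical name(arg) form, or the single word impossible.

arc(left, 3), straight(1)

key: cell and facing (now N) both changed — the 2 commands mix motion and turning
initial: (3, -1) facing east
t=1 arc(left, 3) ⇒ (6, 2) facing north
t=2 straight(1) ⇒ (6, 3) facing north
all 16 alternatives checked — unique.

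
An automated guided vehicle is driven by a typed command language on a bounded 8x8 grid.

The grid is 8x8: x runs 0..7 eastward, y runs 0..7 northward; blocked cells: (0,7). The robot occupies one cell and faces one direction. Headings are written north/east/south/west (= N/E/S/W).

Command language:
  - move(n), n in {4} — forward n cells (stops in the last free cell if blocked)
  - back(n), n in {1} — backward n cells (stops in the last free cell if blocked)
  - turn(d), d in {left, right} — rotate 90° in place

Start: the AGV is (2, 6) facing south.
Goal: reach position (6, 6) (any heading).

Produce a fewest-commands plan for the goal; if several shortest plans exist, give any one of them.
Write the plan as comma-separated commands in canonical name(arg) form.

begin: (2, 6) facing south
[1] after turn(left): (2, 6) facing east
[2] after move(4): (6, 6) facing east
minimal: 2 command(s), checked below 2.

turn(left), move(4)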